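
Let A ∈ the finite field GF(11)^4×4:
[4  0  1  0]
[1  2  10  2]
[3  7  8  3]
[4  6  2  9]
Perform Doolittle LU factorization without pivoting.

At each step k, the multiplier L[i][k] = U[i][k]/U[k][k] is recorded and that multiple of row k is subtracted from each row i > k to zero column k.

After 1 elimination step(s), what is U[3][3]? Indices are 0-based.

[col 0] pivot 4
  R1 -= 3*R0 → (0, 2, 7, 2)  (L[1][0] := 3)
  R2 -= 9*R0 → (0, 7, 10, 3)  (L[2][0] := 9)
  R3 -= 1*R0 → (0, 6, 1, 9)  (L[3][0] := 1)

U[3][3] = 9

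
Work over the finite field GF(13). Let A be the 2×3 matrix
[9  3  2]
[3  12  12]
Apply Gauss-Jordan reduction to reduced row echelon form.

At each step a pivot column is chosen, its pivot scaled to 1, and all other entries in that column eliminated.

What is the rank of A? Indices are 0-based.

pivot(0,0)=9: scale R0 → (1, 9, 6)
  clear (1,0): R1 −= (3)R0 → (0, 11, 7)
pivot(1,1)=11: scale R1 → (0, 1, 3)
  clear (0,1): R0 −= (9)R1 → (1, 0, 5)

rank = 2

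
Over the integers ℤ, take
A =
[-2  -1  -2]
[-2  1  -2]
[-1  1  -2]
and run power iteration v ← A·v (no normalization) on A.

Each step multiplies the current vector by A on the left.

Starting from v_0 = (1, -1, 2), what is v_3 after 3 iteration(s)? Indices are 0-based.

v_0 = (1, -1, 2).
v_1 = A·v_0 = (-5, -7, -6).
v_2 = A·v_1 = (29, 15, 10).
v_3 = A·v_2 = (-93, -63, -34).

v_3 = (-93, -63, -34)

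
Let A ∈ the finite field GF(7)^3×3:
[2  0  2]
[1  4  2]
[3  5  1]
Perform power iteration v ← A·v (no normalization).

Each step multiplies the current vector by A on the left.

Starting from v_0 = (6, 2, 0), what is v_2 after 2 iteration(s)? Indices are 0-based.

v_0 = (6, 2, 0).
v_1 = A·v_0 = (5, 0, 0).
v_2 = A·v_1 = (3, 5, 1).

v_2 = (3, 5, 1)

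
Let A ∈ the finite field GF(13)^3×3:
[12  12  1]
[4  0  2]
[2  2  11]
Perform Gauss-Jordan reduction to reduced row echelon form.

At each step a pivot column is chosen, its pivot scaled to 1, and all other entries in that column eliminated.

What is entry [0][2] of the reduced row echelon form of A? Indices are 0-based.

M[0][2] = 7

pivot(0,0)=12: scale R0 → (1, 1, 12)
  clear (1,0): R1 −= (4)R0 → (0, 9, 6)
  clear (2,0): R2 −= (2)R0 → (0, 0, 0)
pivot(1,1)=9: scale R1 → (0, 1, 5)
  clear (0,1): R0 −= (1)R1 → (1, 0, 7)
col 2: no nonzero at/below row 2; advance.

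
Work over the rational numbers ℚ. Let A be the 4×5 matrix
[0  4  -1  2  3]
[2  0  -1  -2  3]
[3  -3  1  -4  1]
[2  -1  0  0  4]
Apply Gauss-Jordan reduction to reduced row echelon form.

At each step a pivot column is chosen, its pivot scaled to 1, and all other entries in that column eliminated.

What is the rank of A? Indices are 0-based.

step 1: exchange rows 0,1
step 1: normalize row 0 (÷2) = (1, 0, -1/2, -1, 3/2)
  row 2: subtract 3×row0 = (0, -3, 5/2, -1, -7/2)
  row 3: subtract 2×row0 = (0, -1, 1, 2, 1)
step 2: normalize row 1 (÷4) = (0, 1, -1/4, 1/2, 3/4)
  row 2: subtract -3×row1 = (0, 0, 7/4, 1/2, -5/4)
  row 3: subtract -1×row1 = (0, 0, 3/4, 5/2, 7/4)
step 3: normalize row 2 (÷7/4) = (0, 0, 1, 2/7, -5/7)
  row 0: subtract -1/2×row2 = (1, 0, 0, -6/7, 8/7)
  row 1: subtract -1/4×row2 = (0, 1, 0, 4/7, 4/7)
  row 3: subtract 3/4×row2 = (0, 0, 0, 16/7, 16/7)
step 4: normalize row 3 (÷16/7) = (0, 0, 0, 1, 1)
  row 0: subtract -6/7×row3 = (1, 0, 0, 0, 2)
  row 1: subtract 4/7×row3 = (0, 1, 0, 0, 0)
  row 2: subtract 2/7×row3 = (0, 0, 1, 0, -1)

rank = 4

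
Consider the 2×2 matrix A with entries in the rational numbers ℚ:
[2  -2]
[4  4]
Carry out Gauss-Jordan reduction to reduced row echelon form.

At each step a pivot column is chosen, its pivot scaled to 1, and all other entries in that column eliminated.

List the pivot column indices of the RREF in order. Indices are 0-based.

pivot(0,0)=2: scale R0 → (1, -1)
  clear (1,0): R1 −= (4)R0 → (0, 8)
pivot(1,1)=8: scale R1 → (0, 1)
  clear (0,1): R0 −= (-1)R1 → (1, 0)

pivot columns: 0, 1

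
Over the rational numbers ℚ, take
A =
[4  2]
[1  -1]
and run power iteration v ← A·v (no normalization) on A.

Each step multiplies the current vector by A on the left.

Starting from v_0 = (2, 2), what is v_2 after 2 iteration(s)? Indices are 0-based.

v_2 = (48, 12)

v_0 = (2, 2).
v_1 = A·v_0 = (12, 0).
v_2 = A·v_1 = (48, 12).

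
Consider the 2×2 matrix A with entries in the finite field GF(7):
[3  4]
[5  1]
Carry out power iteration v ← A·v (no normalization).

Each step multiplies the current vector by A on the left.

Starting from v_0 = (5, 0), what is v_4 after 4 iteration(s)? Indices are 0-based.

v_0 = (5, 0).
v_1 = A·v_0 = (1, 4).
v_2 = A·v_1 = (5, 2).
v_3 = A·v_2 = (2, 6).
v_4 = A·v_3 = (2, 2).

v_4 = (2, 2)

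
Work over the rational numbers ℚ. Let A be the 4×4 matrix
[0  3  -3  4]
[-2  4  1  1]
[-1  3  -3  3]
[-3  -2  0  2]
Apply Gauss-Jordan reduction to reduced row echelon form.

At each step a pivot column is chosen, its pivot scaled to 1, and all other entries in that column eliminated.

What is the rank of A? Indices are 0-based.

pivot(0,0): swap R0↔R1
pivot(0,0)=-2: scale R0 → (1, -2, -1/2, -1/2)
  clear (2,0): R2 −= (-1)R0 → (0, 1, -7/2, 5/2)
  clear (3,0): R3 −= (-3)R0 → (0, -8, -3/2, 1/2)
pivot(1,1)=3: scale R1 → (0, 1, -1, 4/3)
  clear (0,1): R0 −= (-2)R1 → (1, 0, -5/2, 13/6)
  clear (2,1): R2 −= (1)R1 → (0, 0, -5/2, 7/6)
  clear (3,1): R3 −= (-8)R1 → (0, 0, -19/2, 67/6)
pivot(2,2)=-5/2: scale R2 → (0, 0, 1, -7/15)
  clear (0,2): R0 −= (-5/2)R2 → (1, 0, 0, 1)
  clear (1,2): R1 −= (-1)R2 → (0, 1, 0, 13/15)
  clear (3,2): R3 −= (-19/2)R2 → (0, 0, 0, 101/15)
pivot(3,3)=101/15: scale R3 → (0, 0, 0, 1)
  clear (0,3): R0 −= (1)R3 → (1, 0, 0, 0)
  clear (1,3): R1 −= (13/15)R3 → (0, 1, 0, 0)
  clear (2,3): R2 −= (-7/15)R3 → (0, 0, 1, 0)

rank = 4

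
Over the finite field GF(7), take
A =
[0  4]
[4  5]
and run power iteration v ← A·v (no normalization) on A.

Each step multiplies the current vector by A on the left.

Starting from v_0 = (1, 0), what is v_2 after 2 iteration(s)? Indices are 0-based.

v_2 = (2, 6)

v_0 = (1, 0).
v_1 = A·v_0 = (0, 4).
v_2 = A·v_1 = (2, 6).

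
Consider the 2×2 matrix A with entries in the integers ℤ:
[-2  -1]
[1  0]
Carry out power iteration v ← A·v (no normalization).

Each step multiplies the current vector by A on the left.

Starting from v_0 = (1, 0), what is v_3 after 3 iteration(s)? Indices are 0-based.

v_0 = (1, 0).
v_1 = A·v_0 = (-2, 1).
v_2 = A·v_1 = (3, -2).
v_3 = A·v_2 = (-4, 3).

v_3 = (-4, 3)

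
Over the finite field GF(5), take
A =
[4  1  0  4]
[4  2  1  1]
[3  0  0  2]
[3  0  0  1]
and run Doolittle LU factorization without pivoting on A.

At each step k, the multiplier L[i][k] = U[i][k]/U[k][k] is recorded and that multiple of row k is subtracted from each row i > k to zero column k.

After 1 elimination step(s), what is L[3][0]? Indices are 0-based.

L[3][0] = 2

[col 0] pivot 4
  R1 -= 1*R0 → (0, 1, 1, 2)  (L[1][0] := 1)
  R2 -= 2*R0 → (0, 3, 0, 4)  (L[2][0] := 2)
  R3 -= 2*R0 → (0, 3, 0, 3)  (L[3][0] := 2)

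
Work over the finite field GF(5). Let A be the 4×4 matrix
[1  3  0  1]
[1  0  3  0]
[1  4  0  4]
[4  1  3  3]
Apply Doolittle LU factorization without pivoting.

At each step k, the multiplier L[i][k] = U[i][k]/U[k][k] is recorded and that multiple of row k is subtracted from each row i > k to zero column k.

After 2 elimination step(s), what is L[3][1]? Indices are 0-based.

L[3][1] = 2

[col 0] pivot 1
  R1 -= 1*R0 → (0, 2, 3, 4)  (L[1][0] := 1)
  R2 -= 1*R0 → (0, 1, 0, 3)  (L[2][0] := 1)
  R3 -= 4*R0 → (0, 4, 3, 4)  (L[3][0] := 4)
[col 1] pivot 2
  R2 -= 3*R1 → (0, 0, 1, 1)  (L[2][1] := 3)
  R3 -= 2*R1 → (0, 0, 2, 1)  (L[3][1] := 2)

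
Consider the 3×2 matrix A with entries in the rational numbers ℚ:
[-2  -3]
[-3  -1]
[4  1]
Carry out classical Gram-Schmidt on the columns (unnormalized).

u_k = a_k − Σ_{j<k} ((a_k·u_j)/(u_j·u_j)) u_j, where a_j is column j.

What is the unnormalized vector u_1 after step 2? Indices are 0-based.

u_1 = (-61/29, 10/29, -23/29)

Step 1: u_0 = a_0 = (-2, -3, 4).
Step 2: u_1 = a_1 − (13/29)·u_0 = (-61/29, 10/29, -23/29).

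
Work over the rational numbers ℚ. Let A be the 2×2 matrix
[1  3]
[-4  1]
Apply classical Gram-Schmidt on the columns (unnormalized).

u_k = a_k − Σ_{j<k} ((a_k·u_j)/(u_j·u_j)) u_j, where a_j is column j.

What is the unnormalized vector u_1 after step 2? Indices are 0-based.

Step 1: u_0 = a_0 = (1, -4).
Step 2: u_1 = a_1 − (-1/17)·u_0 = (52/17, 13/17).

u_1 = (52/17, 13/17)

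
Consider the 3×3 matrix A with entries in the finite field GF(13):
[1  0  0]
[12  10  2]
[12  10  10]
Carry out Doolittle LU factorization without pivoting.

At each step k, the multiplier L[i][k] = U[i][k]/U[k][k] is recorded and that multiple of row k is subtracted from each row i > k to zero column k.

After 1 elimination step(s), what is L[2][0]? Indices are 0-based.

L[2][0] = 12

k=0: U[0][0]=1
  eliminate (1,0): mult=12, new row 1: (0, 10, 2); set L[1][0]=12
  eliminate (2,0): mult=12, new row 2: (0, 10, 10); set L[2][0]=12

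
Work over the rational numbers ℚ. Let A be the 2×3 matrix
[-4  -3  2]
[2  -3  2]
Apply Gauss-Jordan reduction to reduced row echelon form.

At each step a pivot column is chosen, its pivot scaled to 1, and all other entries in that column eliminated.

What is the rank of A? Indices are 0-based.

rank = 2

[1] R0 /= -4  ⇒  (1, 3/4, -1/2)
     R1 -= 2·R0  ⇒  (0, -9/2, 3)
[2] R1 /= -9/2  ⇒  (0, 1, -2/3)
     R0 -= 3/4·R1  ⇒  (1, 0, 0)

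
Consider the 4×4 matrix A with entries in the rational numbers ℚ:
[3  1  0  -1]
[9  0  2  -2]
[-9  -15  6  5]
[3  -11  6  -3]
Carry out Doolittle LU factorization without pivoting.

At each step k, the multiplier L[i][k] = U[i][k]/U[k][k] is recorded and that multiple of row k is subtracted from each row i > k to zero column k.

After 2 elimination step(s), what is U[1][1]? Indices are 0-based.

Step 1: pivot at (0,0) is 3.
  row1 ← row1 − (3)·row0  ⇒  L[1][0]=3, U row1=(0, -3, 2, 1)
  row2 ← row2 − (-3)·row0  ⇒  L[2][0]=-3, U row2=(0, -12, 6, 2)
  row3 ← row3 − (1)·row0  ⇒  L[3][0]=1, U row3=(0, -12, 6, -2)
Step 2: pivot at (1,1) is -3.
  row2 ← row2 − (4)·row1  ⇒  L[2][1]=4, U row2=(0, 0, -2, -2)
  row3 ← row3 − (4)·row1  ⇒  L[3][1]=4, U row3=(0, 0, -2, -6)

U[1][1] = -3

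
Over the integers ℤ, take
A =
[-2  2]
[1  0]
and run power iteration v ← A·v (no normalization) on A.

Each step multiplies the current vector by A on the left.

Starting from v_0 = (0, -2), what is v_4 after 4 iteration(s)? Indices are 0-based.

v_4 = (64, -24)

v_0 = (0, -2).
v_1 = A·v_0 = (-4, 0).
v_2 = A·v_1 = (8, -4).
v_3 = A·v_2 = (-24, 8).
v_4 = A·v_3 = (64, -24).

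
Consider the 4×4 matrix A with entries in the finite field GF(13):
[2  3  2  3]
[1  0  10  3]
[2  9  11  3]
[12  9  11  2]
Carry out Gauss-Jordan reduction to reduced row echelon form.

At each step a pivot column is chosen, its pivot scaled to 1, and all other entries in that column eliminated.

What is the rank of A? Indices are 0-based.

rank = 4

pivot(0,0)=2: scale R0 → (1, 8, 1, 8)
  clear (1,0): R1 −= (1)R0 → (0, 5, 9, 8)
  clear (2,0): R2 −= (2)R0 → (0, 6, 9, 0)
  clear (3,0): R3 −= (12)R0 → (0, 4, 12, 10)
pivot(1,1)=5: scale R1 → (0, 1, 7, 12)
  clear (0,1): R0 −= (8)R1 → (1, 0, 10, 3)
  clear (2,1): R2 −= (6)R1 → (0, 0, 6, 6)
  clear (3,1): R3 −= (4)R1 → (0, 0, 10, 1)
pivot(2,2)=6: scale R2 → (0, 0, 1, 1)
  clear (0,2): R0 −= (10)R2 → (1, 0, 0, 6)
  clear (1,2): R1 −= (7)R2 → (0, 1, 0, 5)
  clear (3,2): R3 −= (10)R2 → (0, 0, 0, 4)
pivot(3,3)=4: scale R3 → (0, 0, 0, 1)
  clear (0,3): R0 −= (6)R3 → (1, 0, 0, 0)
  clear (1,3): R1 −= (5)R3 → (0, 1, 0, 0)
  clear (2,3): R2 −= (1)R3 → (0, 0, 1, 0)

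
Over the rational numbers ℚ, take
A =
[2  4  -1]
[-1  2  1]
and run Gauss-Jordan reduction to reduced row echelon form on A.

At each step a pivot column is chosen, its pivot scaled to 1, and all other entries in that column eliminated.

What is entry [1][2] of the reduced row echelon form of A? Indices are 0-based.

M[1][2] = 1/8

step 1: normalize row 0 (÷2) = (1, 2, -1/2)
  row 1: subtract -1×row0 = (0, 4, 1/2)
step 2: normalize row 1 (÷4) = (0, 1, 1/8)
  row 0: subtract 2×row1 = (1, 0, -3/4)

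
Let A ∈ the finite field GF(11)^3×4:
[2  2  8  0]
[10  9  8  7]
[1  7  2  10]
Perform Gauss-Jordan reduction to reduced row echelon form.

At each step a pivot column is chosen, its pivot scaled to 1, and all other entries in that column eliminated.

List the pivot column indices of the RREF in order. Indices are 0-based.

step 1: normalize row 0 (÷2) = (1, 1, 4, 0)
  row 1: subtract 10×row0 = (0, 10, 1, 7)
  row 2: subtract 1×row0 = (0, 6, 9, 10)
step 2: normalize row 1 (÷10) = (0, 1, 10, 4)
  row 0: subtract 1×row1 = (1, 0, 5, 7)
  row 2: subtract 6×row1 = (0, 0, 4, 8)
step 3: normalize row 2 (÷4) = (0, 0, 1, 2)
  row 0: subtract 5×row2 = (1, 0, 0, 8)
  row 1: subtract 10×row2 = (0, 1, 0, 6)

pivot columns: 0, 1, 2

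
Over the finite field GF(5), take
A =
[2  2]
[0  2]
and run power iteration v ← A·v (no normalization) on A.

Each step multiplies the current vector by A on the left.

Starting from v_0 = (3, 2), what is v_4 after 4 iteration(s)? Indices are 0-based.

v_0 = (3, 2).
v_1 = A·v_0 = (0, 4).
v_2 = A·v_1 = (3, 3).
v_3 = A·v_2 = (2, 1).
v_4 = A·v_3 = (1, 2).

v_4 = (1, 2)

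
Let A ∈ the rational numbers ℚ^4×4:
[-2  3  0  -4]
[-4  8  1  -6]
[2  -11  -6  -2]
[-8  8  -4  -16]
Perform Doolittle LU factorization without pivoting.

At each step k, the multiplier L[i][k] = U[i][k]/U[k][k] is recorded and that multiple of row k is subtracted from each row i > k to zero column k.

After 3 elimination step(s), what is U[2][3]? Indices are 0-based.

U[2][3] = 2

k=0: U[0][0]=-2
  eliminate (1,0): mult=2, new row 1: (0, 2, 1, 2); set L[1][0]=2
  eliminate (2,0): mult=-1, new row 2: (0, -8, -6, -6); set L[2][0]=-1
  eliminate (3,0): mult=4, new row 3: (0, -4, -4, 0); set L[3][0]=4
k=1: U[1][1]=2
  eliminate (2,1): mult=-4, new row 2: (0, 0, -2, 2); set L[2][1]=-4
  eliminate (3,1): mult=-2, new row 3: (0, 0, -2, 4); set L[3][1]=-2
k=2: U[2][2]=-2
  eliminate (3,2): mult=1, new row 3: (0, 0, 0, 2); set L[3][2]=1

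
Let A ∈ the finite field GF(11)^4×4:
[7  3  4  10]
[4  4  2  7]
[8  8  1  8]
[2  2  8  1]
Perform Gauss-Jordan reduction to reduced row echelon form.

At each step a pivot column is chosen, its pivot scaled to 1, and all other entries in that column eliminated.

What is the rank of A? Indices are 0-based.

[1] R0 /= 7  ⇒  (1, 2, 10, 3)
     R1 -= 4·R0  ⇒  (0, 7, 6, 6)
     R2 -= 8·R0  ⇒  (0, 3, 9, 6)
     R3 -= 2·R0  ⇒  (0, 9, 10, 6)
[2] R1 /= 7  ⇒  (0, 1, 4, 4)
     R0 -= 2·R1  ⇒  (1, 0, 2, 6)
     R2 -= 3·R1  ⇒  (0, 0, 8, 5)
     R3 -= 9·R1  ⇒  (0, 0, 7, 3)
[3] R2 /= 8  ⇒  (0, 0, 1, 2)
     R0 -= 2·R2  ⇒  (1, 0, 0, 2)
     R1 -= 4·R2  ⇒  (0, 1, 0, 7)
     R3 -= 7·R2  ⇒  (0, 0, 0, 0)
column 3 empty below row 3

rank = 3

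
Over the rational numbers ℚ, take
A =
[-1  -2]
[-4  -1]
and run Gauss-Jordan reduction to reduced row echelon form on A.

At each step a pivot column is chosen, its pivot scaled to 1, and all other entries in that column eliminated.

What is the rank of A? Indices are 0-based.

pivot(0,0)=-1: scale R0 → (1, 2)
  clear (1,0): R1 −= (-4)R0 → (0, 7)
pivot(1,1)=7: scale R1 → (0, 1)
  clear (0,1): R0 −= (2)R1 → (1, 0)

rank = 2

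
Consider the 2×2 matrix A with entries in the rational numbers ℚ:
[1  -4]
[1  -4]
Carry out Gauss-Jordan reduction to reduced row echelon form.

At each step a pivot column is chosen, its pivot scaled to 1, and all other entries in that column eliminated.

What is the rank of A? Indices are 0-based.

rank = 1

step 1: normalize row 0 (÷1) = (1, -4)
  row 1: subtract 1×row0 = (0, 0)
skip col 1 (zero from row 1)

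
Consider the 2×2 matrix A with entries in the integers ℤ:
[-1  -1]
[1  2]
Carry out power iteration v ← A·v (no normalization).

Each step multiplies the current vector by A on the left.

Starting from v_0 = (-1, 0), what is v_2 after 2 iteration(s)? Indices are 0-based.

v_0 = (-1, 0).
v_1 = A·v_0 = (1, -1).
v_2 = A·v_1 = (0, -1).

v_2 = (0, -1)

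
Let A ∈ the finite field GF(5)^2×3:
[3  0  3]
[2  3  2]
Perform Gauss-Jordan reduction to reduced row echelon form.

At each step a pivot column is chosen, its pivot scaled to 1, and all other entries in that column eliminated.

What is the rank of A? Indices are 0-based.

rank = 2

pivot(0,0)=3: scale R0 → (1, 0, 1)
  clear (1,0): R1 −= (2)R0 → (0, 3, 0)
pivot(1,1)=3: scale R1 → (0, 1, 0)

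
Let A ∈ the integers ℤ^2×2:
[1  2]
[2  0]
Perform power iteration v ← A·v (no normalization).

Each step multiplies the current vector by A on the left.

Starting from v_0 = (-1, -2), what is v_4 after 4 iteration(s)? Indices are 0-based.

v_4 = (-65, -58)

v_0 = (-1, -2).
v_1 = A·v_0 = (-5, -2).
v_2 = A·v_1 = (-9, -10).
v_3 = A·v_2 = (-29, -18).
v_4 = A·v_3 = (-65, -58).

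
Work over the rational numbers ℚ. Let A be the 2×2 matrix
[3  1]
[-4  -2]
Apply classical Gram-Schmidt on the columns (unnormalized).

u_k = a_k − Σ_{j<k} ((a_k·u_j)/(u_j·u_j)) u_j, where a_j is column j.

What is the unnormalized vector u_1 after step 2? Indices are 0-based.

u_1 = (-8/25, -6/25)

Step 1: u_0 = a_0 = (3, -4).
Step 2: u_1 = a_1 − (11/25)·u_0 = (-8/25, -6/25).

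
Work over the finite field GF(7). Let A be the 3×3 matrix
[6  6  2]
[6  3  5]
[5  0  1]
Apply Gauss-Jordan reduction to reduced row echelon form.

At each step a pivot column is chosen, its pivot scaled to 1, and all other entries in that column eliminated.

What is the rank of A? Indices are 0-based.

[1] R0 /= 6  ⇒  (1, 1, 5)
     R1 -= 6·R0  ⇒  (0, 4, 3)
     R2 -= 5·R0  ⇒  (0, 2, 4)
[2] R1 /= 4  ⇒  (0, 1, 6)
     R0 -= 1·R1  ⇒  (1, 0, 6)
     R2 -= 2·R1  ⇒  (0, 0, 6)
[3] R2 /= 6  ⇒  (0, 0, 1)
     R0 -= 6·R2  ⇒  (1, 0, 0)
     R1 -= 6·R2  ⇒  (0, 1, 0)

rank = 3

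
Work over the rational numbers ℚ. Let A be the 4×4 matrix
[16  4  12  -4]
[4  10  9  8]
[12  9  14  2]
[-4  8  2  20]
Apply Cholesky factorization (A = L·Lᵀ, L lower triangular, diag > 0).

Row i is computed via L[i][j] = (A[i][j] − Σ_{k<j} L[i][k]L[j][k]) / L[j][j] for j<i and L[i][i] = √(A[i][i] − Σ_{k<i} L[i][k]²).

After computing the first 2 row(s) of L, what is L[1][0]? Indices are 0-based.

Step 1: L[0][0] = √(16) = 4.
  L[1][0] = (4) / L[0][0] = 1.
Step 2: L[1][1] = √(9) = 3.

L[1][0] = 1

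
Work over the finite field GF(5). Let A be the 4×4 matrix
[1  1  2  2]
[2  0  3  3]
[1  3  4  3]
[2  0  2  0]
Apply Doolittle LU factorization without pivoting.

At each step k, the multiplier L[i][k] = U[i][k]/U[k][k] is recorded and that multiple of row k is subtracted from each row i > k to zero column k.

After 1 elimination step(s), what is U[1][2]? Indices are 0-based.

U[1][2] = 4

[col 0] pivot 1
  R1 -= 2*R0 → (0, 3, 4, 4)  (L[1][0] := 2)
  R2 -= 1*R0 → (0, 2, 2, 1)  (L[2][0] := 1)
  R3 -= 2*R0 → (0, 3, 3, 1)  (L[3][0] := 2)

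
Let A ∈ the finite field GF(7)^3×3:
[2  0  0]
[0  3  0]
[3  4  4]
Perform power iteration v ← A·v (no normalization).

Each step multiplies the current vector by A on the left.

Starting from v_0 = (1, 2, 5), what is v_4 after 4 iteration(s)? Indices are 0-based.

v_0 = (1, 2, 5).
v_1 = A·v_0 = (2, 6, 3).
v_2 = A·v_1 = (4, 4, 0).
v_3 = A·v_2 = (1, 5, 0).
v_4 = A·v_3 = (2, 1, 2).

v_4 = (2, 1, 2)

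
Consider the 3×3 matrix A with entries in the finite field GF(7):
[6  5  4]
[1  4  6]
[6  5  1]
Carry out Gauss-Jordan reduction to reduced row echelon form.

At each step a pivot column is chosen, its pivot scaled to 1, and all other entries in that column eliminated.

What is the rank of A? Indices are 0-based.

rank = 3

pivot(0,0)=6: scale R0 → (1, 2, 3)
  clear (1,0): R1 −= (1)R0 → (0, 2, 3)
  clear (2,0): R2 −= (6)R0 → (0, 0, 4)
pivot(1,1)=2: scale R1 → (0, 1, 5)
  clear (0,1): R0 −= (2)R1 → (1, 0, 0)
pivot(2,2)=4: scale R2 → (0, 0, 1)
  clear (1,2): R1 −= (5)R2 → (0, 1, 0)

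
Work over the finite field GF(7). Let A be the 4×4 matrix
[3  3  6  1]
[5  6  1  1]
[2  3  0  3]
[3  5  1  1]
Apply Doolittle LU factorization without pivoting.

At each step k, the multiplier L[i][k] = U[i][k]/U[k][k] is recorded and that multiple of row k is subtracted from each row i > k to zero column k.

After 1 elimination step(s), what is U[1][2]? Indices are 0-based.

k=0: U[0][0]=3
  eliminate (1,0): mult=4, new row 1: (0, 1, 5, 4); set L[1][0]=4
  eliminate (2,0): mult=3, new row 2: (0, 1, 3, 0); set L[2][0]=3
  eliminate (3,0): mult=1, new row 3: (0, 2, 2, 0); set L[3][0]=1

U[1][2] = 5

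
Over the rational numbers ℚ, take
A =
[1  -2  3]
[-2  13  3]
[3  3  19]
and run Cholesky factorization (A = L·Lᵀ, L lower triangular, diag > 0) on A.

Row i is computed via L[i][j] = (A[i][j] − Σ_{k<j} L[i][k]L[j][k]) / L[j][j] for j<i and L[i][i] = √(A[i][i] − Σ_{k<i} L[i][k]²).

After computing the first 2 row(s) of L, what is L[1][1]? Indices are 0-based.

L[1][1] = 3

Step 1: L[0][0] = √(1) = 1.
  L[1][0] = (-2) / L[0][0] = -2.
Step 2: L[1][1] = √(9) = 3.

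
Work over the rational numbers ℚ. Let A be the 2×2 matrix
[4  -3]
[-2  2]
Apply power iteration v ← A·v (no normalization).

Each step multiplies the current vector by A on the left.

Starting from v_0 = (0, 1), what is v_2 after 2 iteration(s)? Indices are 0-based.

v_2 = (-18, 10)

v_0 = (0, 1).
v_1 = A·v_0 = (-3, 2).
v_2 = A·v_1 = (-18, 10).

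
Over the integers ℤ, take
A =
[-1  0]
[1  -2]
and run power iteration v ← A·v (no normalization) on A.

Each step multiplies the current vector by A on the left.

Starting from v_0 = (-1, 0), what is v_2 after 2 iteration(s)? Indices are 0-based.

v_0 = (-1, 0).
v_1 = A·v_0 = (1, -1).
v_2 = A·v_1 = (-1, 3).

v_2 = (-1, 3)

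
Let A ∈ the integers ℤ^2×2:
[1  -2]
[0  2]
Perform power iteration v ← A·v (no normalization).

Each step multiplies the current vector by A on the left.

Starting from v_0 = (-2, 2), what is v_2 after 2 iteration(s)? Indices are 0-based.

v_2 = (-14, 8)

v_0 = (-2, 2).
v_1 = A·v_0 = (-6, 4).
v_2 = A·v_1 = (-14, 8).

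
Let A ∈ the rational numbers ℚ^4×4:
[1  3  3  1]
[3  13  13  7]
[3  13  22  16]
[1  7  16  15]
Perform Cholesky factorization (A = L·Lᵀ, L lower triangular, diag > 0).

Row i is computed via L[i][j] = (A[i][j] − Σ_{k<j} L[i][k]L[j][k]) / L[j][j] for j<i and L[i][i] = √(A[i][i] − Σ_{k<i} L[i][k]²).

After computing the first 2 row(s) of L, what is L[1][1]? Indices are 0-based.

Step 1: L[0][0] = √(1) = 1.
  L[1][0] = (3) / L[0][0] = 3.
Step 2: L[1][1] = √(4) = 2.

L[1][1] = 2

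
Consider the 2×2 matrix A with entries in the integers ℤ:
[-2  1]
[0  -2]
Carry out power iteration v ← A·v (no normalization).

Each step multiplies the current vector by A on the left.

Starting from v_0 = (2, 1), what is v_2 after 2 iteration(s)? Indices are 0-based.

v_2 = (4, 4)

v_0 = (2, 1).
v_1 = A·v_0 = (-3, -2).
v_2 = A·v_1 = (4, 4).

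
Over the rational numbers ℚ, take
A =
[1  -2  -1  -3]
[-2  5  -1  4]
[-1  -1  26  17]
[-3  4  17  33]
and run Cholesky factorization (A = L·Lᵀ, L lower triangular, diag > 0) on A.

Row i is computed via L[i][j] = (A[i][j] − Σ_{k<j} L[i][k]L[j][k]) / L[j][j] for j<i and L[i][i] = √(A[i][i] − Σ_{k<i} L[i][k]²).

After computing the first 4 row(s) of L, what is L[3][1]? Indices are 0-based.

L[3][1] = -2

Step 1: L[0][0] = √(1) = 1.
  L[1][0] = (-2) / L[0][0] = -2.
Step 2: L[1][1] = √(1) = 1.
  L[2][0] = (-1) / L[0][0] = -1.
  L[2][1] = (-3) / L[1][1] = -3.
Step 3: L[2][2] = √(16) = 4.
  L[3][0] = (-3) / L[0][0] = -3.
  L[3][1] = (-2) / L[1][1] = -2.
  L[3][2] = (8) / L[2][2] = 2.
Step 4: L[3][3] = √(16) = 4.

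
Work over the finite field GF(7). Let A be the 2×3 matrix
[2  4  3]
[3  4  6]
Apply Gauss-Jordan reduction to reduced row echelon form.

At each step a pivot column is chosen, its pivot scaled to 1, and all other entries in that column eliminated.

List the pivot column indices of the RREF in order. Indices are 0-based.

pivot columns: 0, 1

[1] R0 /= 2  ⇒  (1, 2, 5)
     R1 -= 3·R0  ⇒  (0, 5, 5)
[2] R1 /= 5  ⇒  (0, 1, 1)
     R0 -= 2·R1  ⇒  (1, 0, 3)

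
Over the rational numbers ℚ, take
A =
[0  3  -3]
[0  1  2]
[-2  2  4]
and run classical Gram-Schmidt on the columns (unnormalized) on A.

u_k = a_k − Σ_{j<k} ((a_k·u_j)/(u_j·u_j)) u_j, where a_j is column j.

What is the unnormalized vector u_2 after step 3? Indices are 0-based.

u_2 = (-9/10, 27/10, 0)

Step 1: u_0 = a_0 = (0, 0, -2).
Step 2: u_1 = a_1 − (-1)·u_0 = (3, 1, 0).
Step 3: u_2 = a_2 − (-2)·u_0 − (-7/10)·u_1 = (-9/10, 27/10, 0).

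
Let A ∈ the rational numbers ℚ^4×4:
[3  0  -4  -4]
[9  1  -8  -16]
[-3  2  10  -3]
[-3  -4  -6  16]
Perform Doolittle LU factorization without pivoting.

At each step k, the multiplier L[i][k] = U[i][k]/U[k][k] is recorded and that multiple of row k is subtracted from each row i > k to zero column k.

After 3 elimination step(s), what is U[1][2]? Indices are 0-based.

k=0: U[0][0]=3
  eliminate (1,0): mult=3, new row 1: (0, 1, 4, -4); set L[1][0]=3
  eliminate (2,0): mult=-1, new row 2: (0, 2, 6, -7); set L[2][0]=-1
  eliminate (3,0): mult=-1, new row 3: (0, -4, -10, 12); set L[3][0]=-1
k=1: U[1][1]=1
  eliminate (2,1): mult=2, new row 2: (0, 0, -2, 1); set L[2][1]=2
  eliminate (3,1): mult=-4, new row 3: (0, 0, 6, -4); set L[3][1]=-4
k=2: U[2][2]=-2
  eliminate (3,2): mult=-3, new row 3: (0, 0, 0, -1); set L[3][2]=-3

U[1][2] = 4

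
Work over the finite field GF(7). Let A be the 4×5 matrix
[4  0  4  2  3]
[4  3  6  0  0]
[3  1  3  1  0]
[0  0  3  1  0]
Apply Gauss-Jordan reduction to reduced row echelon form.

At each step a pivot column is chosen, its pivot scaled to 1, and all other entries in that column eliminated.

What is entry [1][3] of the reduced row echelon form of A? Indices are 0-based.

M[1][3] = 3

step 1: normalize row 0 (÷4) = (1, 0, 1, 4, 6)
  row 1: subtract 4×row0 = (0, 3, 2, 5, 4)
  row 2: subtract 3×row0 = (0, 1, 0, 3, 3)
step 2: normalize row 1 (÷3) = (0, 1, 3, 4, 6)
  row 2: subtract 1×row1 = (0, 0, 4, 6, 4)
step 3: normalize row 2 (÷4) = (0, 0, 1, 5, 1)
  row 0: subtract 1×row2 = (1, 0, 0, 6, 5)
  row 1: subtract 3×row2 = (0, 1, 0, 3, 3)
  row 3: subtract 3×row2 = (0, 0, 0, 0, 4)
skip col 3 (zero from row 3)
step 4: normalize row 3 (÷4) = (0, 0, 0, 0, 1)
  row 0: subtract 5×row3 = (1, 0, 0, 6, 0)
  row 1: subtract 3×row3 = (0, 1, 0, 3, 0)
  row 2: subtract 1×row3 = (0, 0, 1, 5, 0)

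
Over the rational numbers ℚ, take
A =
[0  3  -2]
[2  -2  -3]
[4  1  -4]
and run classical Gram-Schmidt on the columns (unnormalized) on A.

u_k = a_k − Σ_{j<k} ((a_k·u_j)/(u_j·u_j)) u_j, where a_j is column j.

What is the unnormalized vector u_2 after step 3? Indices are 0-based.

Step 1: u_0 = a_0 = (0, 2, 4).
Step 2: u_1 = a_1 − (0)·u_0 = (3, -2, 1).
Step 3: u_2 = a_2 − (-11/10)·u_0 − (-2/7)·u_1 = (-8/7, -48/35, 24/35).

u_2 = (-8/7, -48/35, 24/35)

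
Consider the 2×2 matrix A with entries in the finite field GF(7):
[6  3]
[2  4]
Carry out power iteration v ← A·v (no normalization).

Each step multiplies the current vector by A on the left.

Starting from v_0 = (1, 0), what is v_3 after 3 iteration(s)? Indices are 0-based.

v_3 = (4, 3)

v_0 = (1, 0).
v_1 = A·v_0 = (6, 2).
v_2 = A·v_1 = (0, 6).
v_3 = A·v_2 = (4, 3).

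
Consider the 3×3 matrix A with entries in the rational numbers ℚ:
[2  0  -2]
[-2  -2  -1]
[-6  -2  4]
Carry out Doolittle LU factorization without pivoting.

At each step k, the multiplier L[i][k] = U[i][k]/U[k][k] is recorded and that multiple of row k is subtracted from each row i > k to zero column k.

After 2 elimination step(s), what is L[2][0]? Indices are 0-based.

[col 0] pivot 2
  R1 -= -1*R0 → (0, -2, -3)  (L[1][0] := -1)
  R2 -= -3*R0 → (0, -2, -2)  (L[2][0] := -3)
[col 1] pivot -2
  R2 -= 1*R1 → (0, 0, 1)  (L[2][1] := 1)

L[2][0] = -3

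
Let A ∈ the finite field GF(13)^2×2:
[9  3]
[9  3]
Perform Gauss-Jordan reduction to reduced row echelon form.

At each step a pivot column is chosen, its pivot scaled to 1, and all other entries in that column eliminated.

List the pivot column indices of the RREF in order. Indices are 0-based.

pivot columns: 0

pivot(0,0)=9: scale R0 → (1, 9)
  clear (1,0): R1 −= (9)R0 → (0, 0)
col 1: no nonzero at/below row 1; advance.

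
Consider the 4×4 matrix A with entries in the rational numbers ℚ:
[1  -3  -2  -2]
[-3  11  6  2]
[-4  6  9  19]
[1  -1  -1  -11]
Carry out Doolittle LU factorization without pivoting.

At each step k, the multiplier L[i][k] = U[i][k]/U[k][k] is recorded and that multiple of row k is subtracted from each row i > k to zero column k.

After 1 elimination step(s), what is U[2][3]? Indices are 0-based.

U[2][3] = 11

[col 0] pivot 1
  R1 -= -3*R0 → (0, 2, 0, -4)  (L[1][0] := -3)
  R2 -= -4*R0 → (0, -6, 1, 11)  (L[2][0] := -4)
  R3 -= 1*R0 → (0, 2, 1, -9)  (L[3][0] := 1)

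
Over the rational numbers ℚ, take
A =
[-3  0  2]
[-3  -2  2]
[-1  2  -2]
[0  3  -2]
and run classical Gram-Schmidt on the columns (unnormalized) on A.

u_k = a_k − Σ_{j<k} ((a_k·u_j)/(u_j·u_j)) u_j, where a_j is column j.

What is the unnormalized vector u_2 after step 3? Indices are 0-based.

u_2 = (272/307, -180/307, -276/307, 64/307)

Step 1: u_0 = a_0 = (-3, -3, -1, 0).
Step 2: u_1 = a_1 − (4/19)·u_0 = (12/19, -26/19, 42/19, 3).
Step 3: u_2 = a_2 − (-10/19)·u_0 − (-226/307)·u_1 = (272/307, -180/307, -276/307, 64/307).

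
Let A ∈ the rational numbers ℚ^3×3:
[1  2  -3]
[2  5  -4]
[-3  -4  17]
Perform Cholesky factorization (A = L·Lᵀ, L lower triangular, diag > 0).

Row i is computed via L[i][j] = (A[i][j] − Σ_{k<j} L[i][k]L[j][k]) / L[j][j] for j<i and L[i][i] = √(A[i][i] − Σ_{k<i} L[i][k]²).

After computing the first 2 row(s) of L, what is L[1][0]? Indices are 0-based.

Step 1: L[0][0] = √(1) = 1.
  L[1][0] = (2) / L[0][0] = 2.
Step 2: L[1][1] = √(1) = 1.

L[1][0] = 2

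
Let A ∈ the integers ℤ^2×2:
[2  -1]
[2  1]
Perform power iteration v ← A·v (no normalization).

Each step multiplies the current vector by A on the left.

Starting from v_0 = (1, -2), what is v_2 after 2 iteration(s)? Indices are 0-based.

v_2 = (8, 8)

v_0 = (1, -2).
v_1 = A·v_0 = (4, 0).
v_2 = A·v_1 = (8, 8).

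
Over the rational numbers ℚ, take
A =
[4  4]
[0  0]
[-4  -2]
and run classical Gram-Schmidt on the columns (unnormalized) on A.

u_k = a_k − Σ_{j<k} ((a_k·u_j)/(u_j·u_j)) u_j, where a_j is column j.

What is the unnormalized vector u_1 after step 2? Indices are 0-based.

Step 1: u_0 = a_0 = (4, 0, -4).
Step 2: u_1 = a_1 − (3/4)·u_0 = (1, 0, 1).

u_1 = (1, 0, 1)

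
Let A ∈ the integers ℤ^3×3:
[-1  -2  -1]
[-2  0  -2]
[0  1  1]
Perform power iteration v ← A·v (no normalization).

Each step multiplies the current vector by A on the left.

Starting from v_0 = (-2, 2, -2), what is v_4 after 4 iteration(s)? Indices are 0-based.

v_0 = (-2, 2, -2).
v_1 = A·v_0 = (0, 8, 0).
v_2 = A·v_1 = (-16, 0, 8).
v_3 = A·v_2 = (8, 16, 8).
v_4 = A·v_3 = (-48, -32, 24).

v_4 = (-48, -32, 24)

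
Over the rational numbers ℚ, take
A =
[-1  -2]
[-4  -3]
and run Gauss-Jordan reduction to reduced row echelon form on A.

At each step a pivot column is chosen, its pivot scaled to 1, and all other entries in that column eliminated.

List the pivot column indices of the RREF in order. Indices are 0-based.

pivot(0,0)=-1: scale R0 → (1, 2)
  clear (1,0): R1 −= (-4)R0 → (0, 5)
pivot(1,1)=5: scale R1 → (0, 1)
  clear (0,1): R0 −= (2)R1 → (1, 0)

pivot columns: 0, 1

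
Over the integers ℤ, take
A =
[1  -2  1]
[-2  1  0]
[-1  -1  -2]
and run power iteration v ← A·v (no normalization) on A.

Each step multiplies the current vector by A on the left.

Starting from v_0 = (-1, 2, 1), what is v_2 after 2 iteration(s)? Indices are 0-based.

v_2 = (-15, 12, 6)

v_0 = (-1, 2, 1).
v_1 = A·v_0 = (-4, 4, -3).
v_2 = A·v_1 = (-15, 12, 6).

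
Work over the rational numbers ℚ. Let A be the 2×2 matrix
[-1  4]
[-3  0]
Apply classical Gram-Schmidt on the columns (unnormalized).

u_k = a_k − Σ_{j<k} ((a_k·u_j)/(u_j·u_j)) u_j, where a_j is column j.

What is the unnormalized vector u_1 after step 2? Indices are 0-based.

u_1 = (18/5, -6/5)

Step 1: u_0 = a_0 = (-1, -3).
Step 2: u_1 = a_1 − (-2/5)·u_0 = (18/5, -6/5).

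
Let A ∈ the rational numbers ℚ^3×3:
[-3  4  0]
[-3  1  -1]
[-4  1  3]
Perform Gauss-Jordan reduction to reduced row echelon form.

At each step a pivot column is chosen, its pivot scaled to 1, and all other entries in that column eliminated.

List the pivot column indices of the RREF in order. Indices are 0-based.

pivot(0,0)=-3: scale R0 → (1, -4/3, 0)
  clear (1,0): R1 −= (-3)R0 → (0, -3, -1)
  clear (2,0): R2 −= (-4)R0 → (0, -13/3, 3)
pivot(1,1)=-3: scale R1 → (0, 1, 1/3)
  clear (0,1): R0 −= (-4/3)R1 → (1, 0, 4/9)
  clear (2,1): R2 −= (-13/3)R1 → (0, 0, 40/9)
pivot(2,2)=40/9: scale R2 → (0, 0, 1)
  clear (0,2): R0 −= (4/9)R2 → (1, 0, 0)
  clear (1,2): R1 −= (1/3)R2 → (0, 1, 0)

pivot columns: 0, 1, 2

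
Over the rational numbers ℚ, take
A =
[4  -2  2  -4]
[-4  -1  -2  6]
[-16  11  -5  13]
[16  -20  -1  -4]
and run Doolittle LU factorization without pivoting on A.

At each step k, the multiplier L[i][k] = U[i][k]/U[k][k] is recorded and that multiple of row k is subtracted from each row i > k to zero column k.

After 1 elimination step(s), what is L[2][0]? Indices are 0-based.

Step 1: pivot at (0,0) is 4.
  row1 ← row1 − (-1)·row0  ⇒  L[1][0]=-1, U row1=(0, -3, 0, 2)
  row2 ← row2 − (-4)·row0  ⇒  L[2][0]=-4, U row2=(0, 3, 3, -3)
  row3 ← row3 − (4)·row0  ⇒  L[3][0]=4, U row3=(0, -12, -9, 12)

L[2][0] = -4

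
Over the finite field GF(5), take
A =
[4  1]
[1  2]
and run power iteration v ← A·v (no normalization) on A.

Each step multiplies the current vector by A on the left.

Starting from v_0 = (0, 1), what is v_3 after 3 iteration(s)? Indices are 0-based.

v_0 = (0, 1).
v_1 = A·v_0 = (1, 2).
v_2 = A·v_1 = (1, 0).
v_3 = A·v_2 = (4, 1).

v_3 = (4, 1)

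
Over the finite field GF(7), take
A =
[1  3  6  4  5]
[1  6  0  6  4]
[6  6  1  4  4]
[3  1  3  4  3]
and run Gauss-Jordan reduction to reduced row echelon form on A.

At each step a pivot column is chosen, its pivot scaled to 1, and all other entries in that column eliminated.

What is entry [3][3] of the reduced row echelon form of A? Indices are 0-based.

[1] R0 /= 1  ⇒  (1, 3, 6, 4, 5)
     R1 -= 1·R0  ⇒  (0, 3, 1, 2, 6)
     R2 -= 6·R0  ⇒  (0, 2, 0, 1, 2)
     R3 -= 3·R0  ⇒  (0, 6, 6, 6, 2)
[2] R1 /= 3  ⇒  (0, 1, 5, 3, 2)
     R0 -= 3·R1  ⇒  (1, 0, 5, 2, 6)
     R2 -= 2·R1  ⇒  (0, 0, 4, 2, 5)
     R3 -= 6·R1  ⇒  (0, 0, 4, 2, 4)
[3] R2 /= 4  ⇒  (0, 0, 1, 4, 3)
     R0 -= 5·R2  ⇒  (1, 0, 0, 3, 5)
     R1 -= 5·R2  ⇒  (0, 1, 0, 4, 1)
     R3 -= 4·R2  ⇒  (0, 0, 0, 0, 6)
column 3 empty below row 3
[4] R3 /= 6  ⇒  (0, 0, 0, 0, 1)
     R0 -= 5·R3  ⇒  (1, 0, 0, 3, 0)
     R1 -= 1·R3  ⇒  (0, 1, 0, 4, 0)
     R2 -= 3·R3  ⇒  (0, 0, 1, 4, 0)

M[3][3] = 0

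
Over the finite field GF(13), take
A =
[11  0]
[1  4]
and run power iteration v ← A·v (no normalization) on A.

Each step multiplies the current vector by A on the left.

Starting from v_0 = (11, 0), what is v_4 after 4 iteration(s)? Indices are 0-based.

v_0 = (11, 0).
v_1 = A·v_0 = (4, 11).
v_2 = A·v_1 = (5, 9).
v_3 = A·v_2 = (3, 2).
v_4 = A·v_3 = (7, 11).

v_4 = (7, 11)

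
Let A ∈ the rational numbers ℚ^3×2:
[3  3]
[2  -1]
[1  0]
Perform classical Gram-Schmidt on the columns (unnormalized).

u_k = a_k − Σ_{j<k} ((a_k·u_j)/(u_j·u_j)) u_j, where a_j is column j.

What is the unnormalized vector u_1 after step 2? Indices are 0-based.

u_1 = (3/2, -2, -1/2)

Step 1: u_0 = a_0 = (3, 2, 1).
Step 2: u_1 = a_1 − (1/2)·u_0 = (3/2, -2, -1/2).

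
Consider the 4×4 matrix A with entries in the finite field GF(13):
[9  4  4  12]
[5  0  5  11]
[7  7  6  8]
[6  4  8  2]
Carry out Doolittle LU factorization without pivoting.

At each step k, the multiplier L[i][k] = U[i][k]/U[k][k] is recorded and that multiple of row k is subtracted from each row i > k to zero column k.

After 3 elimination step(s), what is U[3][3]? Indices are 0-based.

Step 1: pivot at (0,0) is 9.
  row1 ← row1 − (2)·row0  ⇒  L[1][0]=2, U row1=(0, 5, 10, 0)
  row2 ← row2 − (8)·row0  ⇒  L[2][0]=8, U row2=(0, 1, 0, 3)
  row3 ← row3 − (5)·row0  ⇒  L[3][0]=5, U row3=(0, 10, 1, 7)
Step 2: pivot at (1,1) is 5.
  row2 ← row2 − (8)·row1  ⇒  L[2][1]=8, U row2=(0, 0, 11, 3)
  row3 ← row3 − (2)·row1  ⇒  L[3][1]=2, U row3=(0, 0, 7, 7)
Step 3: pivot at (2,2) is 11.
  row3 ← row3 − (3)·row2  ⇒  L[3][2]=3, U row3=(0, 0, 0, 11)

U[3][3] = 11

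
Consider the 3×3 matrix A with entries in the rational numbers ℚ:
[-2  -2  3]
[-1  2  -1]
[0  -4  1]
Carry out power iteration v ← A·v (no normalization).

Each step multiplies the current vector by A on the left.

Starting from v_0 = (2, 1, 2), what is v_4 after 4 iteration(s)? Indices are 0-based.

v_4 = (6, -56, 46)

v_0 = (2, 1, 2).
v_1 = A·v_0 = (0, -2, -2).
v_2 = A·v_1 = (-2, -2, 6).
v_3 = A·v_2 = (26, -8, 14).
v_4 = A·v_3 = (6, -56, 46).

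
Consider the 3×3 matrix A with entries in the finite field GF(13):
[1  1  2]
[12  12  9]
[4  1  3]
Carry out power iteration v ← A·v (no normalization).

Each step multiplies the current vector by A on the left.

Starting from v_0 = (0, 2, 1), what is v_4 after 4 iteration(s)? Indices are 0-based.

v_4 = (11, 6, 12)

v_0 = (0, 2, 1).
v_1 = A·v_0 = (4, 7, 5).
v_2 = A·v_1 = (8, 8, 12).
v_3 = A·v_2 = (1, 1, 11).
v_4 = A·v_3 = (11, 6, 12).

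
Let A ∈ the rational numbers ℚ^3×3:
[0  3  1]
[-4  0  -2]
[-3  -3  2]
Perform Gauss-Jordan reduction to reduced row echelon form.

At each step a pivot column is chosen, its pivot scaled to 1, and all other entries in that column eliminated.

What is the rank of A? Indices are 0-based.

[1] R0 <-> R1
[1] R0 /= -4  ⇒  (1, 0, 1/2)
     R2 -= -3·R0  ⇒  (0, -3, 7/2)
[2] R1 /= 3  ⇒  (0, 1, 1/3)
     R2 -= -3·R1  ⇒  (0, 0, 9/2)
[3] R2 /= 9/2  ⇒  (0, 0, 1)
     R0 -= 1/2·R2  ⇒  (1, 0, 0)
     R1 -= 1/3·R2  ⇒  (0, 1, 0)

rank = 3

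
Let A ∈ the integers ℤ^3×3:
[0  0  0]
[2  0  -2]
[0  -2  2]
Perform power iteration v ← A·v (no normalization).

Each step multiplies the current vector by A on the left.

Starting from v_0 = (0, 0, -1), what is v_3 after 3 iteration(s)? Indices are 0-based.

v_3 = (0, 16, -24)

v_0 = (0, 0, -1).
v_1 = A·v_0 = (0, 2, -2).
v_2 = A·v_1 = (0, 4, -8).
v_3 = A·v_2 = (0, 16, -24).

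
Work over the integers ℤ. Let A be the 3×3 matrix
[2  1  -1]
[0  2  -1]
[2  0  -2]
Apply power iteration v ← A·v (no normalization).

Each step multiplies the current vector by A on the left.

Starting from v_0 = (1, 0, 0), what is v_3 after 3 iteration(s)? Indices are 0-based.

v_0 = (1, 0, 0).
v_1 = A·v_0 = (2, 0, 2).
v_2 = A·v_1 = (2, -2, 0).
v_3 = A·v_2 = (2, -4, 4).

v_3 = (2, -4, 4)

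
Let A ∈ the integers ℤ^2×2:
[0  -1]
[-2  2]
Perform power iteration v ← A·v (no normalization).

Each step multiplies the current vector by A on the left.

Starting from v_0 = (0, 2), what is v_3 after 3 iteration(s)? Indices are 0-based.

v_0 = (0, 2).
v_1 = A·v_0 = (-2, 4).
v_2 = A·v_1 = (-4, 12).
v_3 = A·v_2 = (-12, 32).

v_3 = (-12, 32)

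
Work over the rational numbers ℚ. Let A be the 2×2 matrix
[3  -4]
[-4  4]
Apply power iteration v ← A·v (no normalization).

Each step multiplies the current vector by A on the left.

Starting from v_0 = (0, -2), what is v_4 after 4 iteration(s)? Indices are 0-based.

v_0 = (0, -2).
v_1 = A·v_0 = (8, -8).
v_2 = A·v_1 = (56, -64).
v_3 = A·v_2 = (424, -480).
v_4 = A·v_3 = (3192, -3616).

v_4 = (3192, -3616)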